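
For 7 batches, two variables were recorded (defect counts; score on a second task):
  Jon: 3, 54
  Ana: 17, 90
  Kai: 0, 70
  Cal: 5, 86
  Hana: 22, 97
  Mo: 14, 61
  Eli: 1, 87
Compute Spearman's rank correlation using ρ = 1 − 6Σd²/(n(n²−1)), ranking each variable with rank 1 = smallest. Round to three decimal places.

0.536

Ranks of variable 1: 3, 6, 1, 4, 7, 5, 2
Ranks of variable 2: 1, 6, 3, 4, 7, 2, 5
d = r₁ − r₂: 2, 0, -2, 0, 0, 3, -3
d²: 4, 0, 4, 0, 0, 9, 9; Σd² = 26
ρ = 1 − 6·26/(7·48) = 1 − 156/336 = 0.536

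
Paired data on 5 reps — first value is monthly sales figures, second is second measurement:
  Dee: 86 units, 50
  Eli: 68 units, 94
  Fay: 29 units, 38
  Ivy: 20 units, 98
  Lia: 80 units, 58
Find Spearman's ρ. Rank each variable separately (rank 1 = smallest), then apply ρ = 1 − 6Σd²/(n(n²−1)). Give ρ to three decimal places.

-0.400

Ranks of variable 1: 5, 3, 2, 1, 4
Ranks of variable 2: 2, 4, 1, 5, 3
d = r₁ − r₂: 3, -1, 1, -4, 1
d²: 9, 1, 1, 16, 1; Σd² = 28
ρ = 1 − 6·28/(5·24) = 1 − 168/120 = -0.400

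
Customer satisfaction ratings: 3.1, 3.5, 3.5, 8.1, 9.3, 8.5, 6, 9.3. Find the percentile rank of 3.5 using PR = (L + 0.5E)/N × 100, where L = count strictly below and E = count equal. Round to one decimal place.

25.0

N = 8.
Strictly below 3.5: 1. Equal to 3.5: 2.
PR = (1 + 0.5·2)/8 × 100 = 25.0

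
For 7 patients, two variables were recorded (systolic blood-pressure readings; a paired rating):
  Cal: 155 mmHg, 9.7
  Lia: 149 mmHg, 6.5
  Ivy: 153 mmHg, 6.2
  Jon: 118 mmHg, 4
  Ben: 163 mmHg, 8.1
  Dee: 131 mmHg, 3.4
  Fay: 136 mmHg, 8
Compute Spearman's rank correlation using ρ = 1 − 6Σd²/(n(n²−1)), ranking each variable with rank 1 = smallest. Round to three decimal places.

0.786

Ranks of variable 1: 6, 4, 5, 1, 7, 2, 3
Ranks of variable 2: 7, 4, 3, 2, 6, 1, 5
d = r₁ − r₂: -1, 0, 2, -1, 1, 1, -2
d²: 1, 0, 4, 1, 1, 1, 4; Σd² = 12
ρ = 1 − 6·12/(7·48) = 1 − 72/336 = 0.786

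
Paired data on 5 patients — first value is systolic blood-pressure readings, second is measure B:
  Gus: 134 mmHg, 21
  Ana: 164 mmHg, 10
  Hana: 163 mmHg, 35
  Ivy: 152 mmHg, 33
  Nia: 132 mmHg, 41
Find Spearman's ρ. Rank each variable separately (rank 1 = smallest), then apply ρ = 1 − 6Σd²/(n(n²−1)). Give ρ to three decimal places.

-0.600

Ranks of variable 1: 2, 5, 4, 3, 1
Ranks of variable 2: 2, 1, 4, 3, 5
d = r₁ − r₂: 0, 4, 0, 0, -4
d²: 0, 16, 0, 0, 16; Σd² = 32
ρ = 1 − 6·32/(5·24) = 1 − 192/120 = -0.600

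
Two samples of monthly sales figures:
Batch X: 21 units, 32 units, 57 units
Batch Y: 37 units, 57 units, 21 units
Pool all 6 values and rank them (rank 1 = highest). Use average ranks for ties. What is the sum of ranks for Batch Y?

Sorted (descending): 57, 57, 37, 32, 21, 21
The 2 values of 57 occupy positions 1–2 → average rank (1+2)/2 = 1.5.
The 2 values of 21 occupy positions 5–6 → average rank (5+6)/2 = 5.5.
Batch Y values → pooled ranks: 37→3, 57→1.5, 21→5.5
Rank sum = 3 + 1.5 + 5.5 = 10

10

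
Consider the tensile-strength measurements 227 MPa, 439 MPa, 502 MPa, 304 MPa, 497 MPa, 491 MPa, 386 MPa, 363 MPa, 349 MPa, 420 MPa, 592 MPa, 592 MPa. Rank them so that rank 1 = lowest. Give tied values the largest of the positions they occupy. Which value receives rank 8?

Sorted (ascending): 227, 304, 349, 363, 386, 420, 439, 491, 497, 502, 592, 592
The 2 values of 592 occupy positions 11–12 → each gets rank 12.
Rank 8 → value 491.

491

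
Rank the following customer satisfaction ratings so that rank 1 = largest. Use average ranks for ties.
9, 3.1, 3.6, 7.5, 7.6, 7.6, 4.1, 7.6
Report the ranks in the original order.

Sorted (descending): 9, 7.6, 7.6, 7.6, 7.5, 4.1, 3.6, 3.1
The 3 values of 7.6 occupy positions 2–4 → average rank 3.

1, 8, 7, 5, 3, 3, 6, 3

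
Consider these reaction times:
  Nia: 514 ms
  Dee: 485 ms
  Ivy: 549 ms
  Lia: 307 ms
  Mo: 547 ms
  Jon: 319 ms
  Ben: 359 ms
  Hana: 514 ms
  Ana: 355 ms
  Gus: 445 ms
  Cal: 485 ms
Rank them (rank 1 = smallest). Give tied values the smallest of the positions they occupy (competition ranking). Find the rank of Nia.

8

Sorted (ascending): 307, 319, 355, 359, 445, 485, 485, 514, 514, 547, 549
The 2 values of 485 occupy positions 6–7 → each gets rank 6.
The 2 values of 514 occupy positions 8–9 → each gets rank 8.
Nia has value 514 ms → rank 8.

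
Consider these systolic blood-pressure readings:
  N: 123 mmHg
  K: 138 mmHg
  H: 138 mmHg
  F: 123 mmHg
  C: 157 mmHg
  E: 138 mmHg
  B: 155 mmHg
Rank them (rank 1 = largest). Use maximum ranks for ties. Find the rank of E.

5

Sorted (descending): 157, 155, 138, 138, 138, 123, 123
The 3 values of 138 occupy positions 3–5 → each gets rank 5.
The 2 values of 123 occupy positions 6–7 → each gets rank 7.
E has value 138 mmHg → rank 5.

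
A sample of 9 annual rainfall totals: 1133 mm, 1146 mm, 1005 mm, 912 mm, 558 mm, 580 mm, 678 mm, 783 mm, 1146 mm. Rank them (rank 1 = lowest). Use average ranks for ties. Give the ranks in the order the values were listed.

7, 8.5, 6, 5, 1, 2, 3, 4, 8.5

Sorted (ascending): 558, 580, 678, 783, 912, 1005, 1133, 1146, 1146
The 2 values of 1146 occupy positions 8–9 → average rank (8+9)/2 = 8.5.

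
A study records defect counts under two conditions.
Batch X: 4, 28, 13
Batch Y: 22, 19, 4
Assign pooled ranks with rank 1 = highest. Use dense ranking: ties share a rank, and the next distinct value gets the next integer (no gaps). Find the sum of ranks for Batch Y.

Sorted (descending): 28, 22, 19, 13, 4, 4
The 2 values of 4 share dense rank 5.
Remaining distinct values take the next consecutive integers.
Batch Y values → pooled ranks: 22→2, 19→3, 4→5
Rank sum = 2 + 3 + 5 = 10

10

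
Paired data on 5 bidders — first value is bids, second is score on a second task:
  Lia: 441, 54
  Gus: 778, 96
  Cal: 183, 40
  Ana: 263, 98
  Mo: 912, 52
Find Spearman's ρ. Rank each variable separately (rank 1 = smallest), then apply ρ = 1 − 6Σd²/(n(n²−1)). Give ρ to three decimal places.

0.100

Ranks of variable 1: 3, 4, 1, 2, 5
Ranks of variable 2: 3, 4, 1, 5, 2
d = r₁ − r₂: 0, 0, 0, -3, 3
d²: 0, 0, 0, 9, 9; Σd² = 18
ρ = 1 − 6·18/(5·24) = 1 − 108/120 = 0.100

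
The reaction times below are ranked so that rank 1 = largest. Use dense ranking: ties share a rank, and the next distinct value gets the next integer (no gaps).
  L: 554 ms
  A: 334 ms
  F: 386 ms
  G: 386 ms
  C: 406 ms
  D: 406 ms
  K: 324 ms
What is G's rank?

Sorted (descending): 554, 406, 406, 386, 386, 334, 324
The 2 values of 406 share dense rank 2.
The 2 values of 386 share dense rank 3.
Remaining distinct values take the next consecutive integers.
G has value 386 ms → rank 3.

3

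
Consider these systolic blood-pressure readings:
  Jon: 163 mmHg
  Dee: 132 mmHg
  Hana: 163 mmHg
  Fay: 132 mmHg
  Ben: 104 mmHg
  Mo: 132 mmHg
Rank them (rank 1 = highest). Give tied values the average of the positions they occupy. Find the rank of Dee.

Sorted (descending): 163, 163, 132, 132, 132, 104
The 2 values of 163 occupy positions 1–2 → average rank (1+2)/2 = 1.5.
The 3 values of 132 occupy positions 3–5 → average rank 4.
Dee has value 132 mmHg → rank 4.

4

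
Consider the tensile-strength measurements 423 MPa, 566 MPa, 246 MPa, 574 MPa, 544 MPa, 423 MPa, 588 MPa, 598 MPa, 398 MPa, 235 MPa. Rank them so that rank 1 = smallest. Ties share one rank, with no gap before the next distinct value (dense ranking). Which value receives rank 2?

246

Sorted (ascending): 235, 246, 398, 423, 423, 544, 566, 574, 588, 598
The 2 values of 423 share dense rank 4.
Remaining distinct values take the next consecutive integers.
Rank 2 → value 246.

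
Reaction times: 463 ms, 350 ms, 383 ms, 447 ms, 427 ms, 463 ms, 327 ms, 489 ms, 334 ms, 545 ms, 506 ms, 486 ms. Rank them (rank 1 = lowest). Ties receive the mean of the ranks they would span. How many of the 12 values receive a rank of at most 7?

6

Sorted (ascending): 327, 334, 350, 383, 427, 447, 463, 463, 486, 489, 506, 545
The 2 values of 463 occupy positions 7–8 → average rank (7+8)/2 = 7.5.
Ranks ≤ 7: {1, 2, 3, 4, 5, 6} → 6 values.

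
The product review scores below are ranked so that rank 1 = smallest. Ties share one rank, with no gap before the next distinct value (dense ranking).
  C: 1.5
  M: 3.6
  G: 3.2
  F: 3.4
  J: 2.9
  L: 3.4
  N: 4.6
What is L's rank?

4

Sorted (ascending): 1.5, 2.9, 3.2, 3.4, 3.4, 3.6, 4.6
The 2 values of 3.4 share dense rank 4.
Remaining distinct values take the next consecutive integers.
L has value 3.4 → rank 4.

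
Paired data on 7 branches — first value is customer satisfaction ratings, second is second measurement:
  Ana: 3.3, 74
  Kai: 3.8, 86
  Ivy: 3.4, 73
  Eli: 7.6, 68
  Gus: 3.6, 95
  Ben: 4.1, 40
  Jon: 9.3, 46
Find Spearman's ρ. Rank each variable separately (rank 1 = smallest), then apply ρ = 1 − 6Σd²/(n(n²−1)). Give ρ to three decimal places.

Ranks of variable 1: 1, 4, 2, 6, 3, 5, 7
Ranks of variable 2: 5, 6, 4, 3, 7, 1, 2
d = r₁ − r₂: -4, -2, -2, 3, -4, 4, 5
d²: 16, 4, 4, 9, 16, 16, 25; Σd² = 90
ρ = 1 − 6·90/(7·48) = 1 − 540/336 = -0.607

-0.607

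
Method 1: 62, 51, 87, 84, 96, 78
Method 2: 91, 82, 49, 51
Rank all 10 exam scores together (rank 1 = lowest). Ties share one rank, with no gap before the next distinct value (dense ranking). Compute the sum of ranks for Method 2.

Sorted (ascending): 49, 51, 51, 62, 78, 82, 84, 87, 91, 96
The 2 values of 51 share dense rank 2.
Remaining distinct values take the next consecutive integers.
Method 2 values → pooled ranks: 91→8, 82→5, 49→1, 51→2
Rank sum = 8 + 5 + 1 + 2 = 16

16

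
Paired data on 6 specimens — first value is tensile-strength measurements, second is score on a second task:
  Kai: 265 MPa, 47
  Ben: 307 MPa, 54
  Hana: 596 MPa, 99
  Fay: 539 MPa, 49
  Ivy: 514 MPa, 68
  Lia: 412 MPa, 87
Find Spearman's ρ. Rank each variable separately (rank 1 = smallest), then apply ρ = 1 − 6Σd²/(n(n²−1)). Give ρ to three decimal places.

0.600

Ranks of variable 1: 1, 2, 6, 5, 4, 3
Ranks of variable 2: 1, 3, 6, 2, 4, 5
d = r₁ − r₂: 0, -1, 0, 3, 0, -2
d²: 0, 1, 0, 9, 0, 4; Σd² = 14
ρ = 1 − 6·14/(6·35) = 1 − 84/210 = 0.600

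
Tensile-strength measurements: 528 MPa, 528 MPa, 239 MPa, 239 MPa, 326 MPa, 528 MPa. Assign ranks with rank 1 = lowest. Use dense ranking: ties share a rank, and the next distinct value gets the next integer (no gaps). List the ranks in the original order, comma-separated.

Sorted (ascending): 239, 239, 326, 528, 528, 528
The 2 values of 239 share dense rank 1.
The 3 values of 528 share dense rank 3.
Remaining distinct values take the next consecutive integers.

3, 3, 1, 1, 2, 3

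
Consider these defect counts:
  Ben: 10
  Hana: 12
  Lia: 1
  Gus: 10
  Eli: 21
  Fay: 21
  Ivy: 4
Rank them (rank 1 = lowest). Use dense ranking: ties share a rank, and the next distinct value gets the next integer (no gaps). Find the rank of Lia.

1

Sorted (ascending): 1, 4, 10, 10, 12, 21, 21
The 2 values of 10 share dense rank 3.
The 2 values of 21 share dense rank 5.
Remaining distinct values take the next consecutive integers.
Lia has value 1 → rank 1.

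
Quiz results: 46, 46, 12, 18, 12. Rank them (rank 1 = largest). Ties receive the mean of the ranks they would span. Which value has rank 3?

18

Sorted (descending): 46, 46, 18, 12, 12
The 2 values of 46 occupy positions 1–2 → average rank (1+2)/2 = 1.5.
The 2 values of 12 occupy positions 4–5 → average rank (4+5)/2 = 4.5.
Rank 3 → value 18.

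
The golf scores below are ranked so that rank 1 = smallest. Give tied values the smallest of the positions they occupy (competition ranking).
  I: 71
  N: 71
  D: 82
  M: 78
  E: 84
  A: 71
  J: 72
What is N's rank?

Sorted (ascending): 71, 71, 71, 72, 78, 82, 84
The 3 values of 71 occupy positions 1–3 → each gets rank 1.
N has value 71 → rank 1.

1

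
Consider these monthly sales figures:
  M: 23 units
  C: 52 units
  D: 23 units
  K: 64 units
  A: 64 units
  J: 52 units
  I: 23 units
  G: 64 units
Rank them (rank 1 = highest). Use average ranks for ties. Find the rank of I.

7

Sorted (descending): 64, 64, 64, 52, 52, 23, 23, 23
The 3 values of 64 occupy positions 1–3 → average rank 2.
The 2 values of 52 occupy positions 4–5 → average rank (4+5)/2 = 4.5.
The 3 values of 23 occupy positions 6–8 → average rank 7.
I has value 23 units → rank 7.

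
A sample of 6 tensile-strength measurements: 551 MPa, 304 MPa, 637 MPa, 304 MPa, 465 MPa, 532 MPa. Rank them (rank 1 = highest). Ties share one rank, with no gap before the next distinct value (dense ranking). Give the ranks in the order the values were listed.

2, 5, 1, 5, 4, 3

Sorted (descending): 637, 551, 532, 465, 304, 304
The 2 values of 304 share dense rank 5.
Remaining distinct values take the next consecutive integers.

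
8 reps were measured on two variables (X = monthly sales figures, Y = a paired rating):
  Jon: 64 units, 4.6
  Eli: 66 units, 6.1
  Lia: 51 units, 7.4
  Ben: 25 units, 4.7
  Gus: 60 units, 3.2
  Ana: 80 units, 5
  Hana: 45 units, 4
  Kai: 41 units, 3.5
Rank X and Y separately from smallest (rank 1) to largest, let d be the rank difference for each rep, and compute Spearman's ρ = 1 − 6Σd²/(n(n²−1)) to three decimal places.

0.333

Ranks of variable 1: 6, 7, 4, 1, 5, 8, 3, 2
Ranks of variable 2: 4, 7, 8, 5, 1, 6, 3, 2
d = r₁ − r₂: 2, 0, -4, -4, 4, 2, 0, 0
d²: 4, 0, 16, 16, 16, 4, 0, 0; Σd² = 56
ρ = 1 − 6·56/(8·63) = 1 − 336/504 = 0.333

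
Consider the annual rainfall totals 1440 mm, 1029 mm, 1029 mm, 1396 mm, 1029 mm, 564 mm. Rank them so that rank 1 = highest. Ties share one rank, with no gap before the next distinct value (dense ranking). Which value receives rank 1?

Sorted (descending): 1440, 1396, 1029, 1029, 1029, 564
The 3 values of 1029 share dense rank 3.
Remaining distinct values take the next consecutive integers.
Rank 1 → value 1440.

1440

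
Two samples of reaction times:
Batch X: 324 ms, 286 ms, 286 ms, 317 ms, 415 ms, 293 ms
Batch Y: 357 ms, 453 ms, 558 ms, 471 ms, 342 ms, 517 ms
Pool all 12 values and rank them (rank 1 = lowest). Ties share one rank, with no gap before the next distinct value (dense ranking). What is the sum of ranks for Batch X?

18

Sorted (ascending): 286, 286, 293, 317, 324, 342, 357, 415, 453, 471, 517, 558
The 2 values of 286 share dense rank 1.
Remaining distinct values take the next consecutive integers.
Batch X values → pooled ranks: 324→4, 286→1, 286→1, 317→3, 415→7, 293→2
Rank sum = 4 + 1 + 1 + 3 + 7 + 2 = 18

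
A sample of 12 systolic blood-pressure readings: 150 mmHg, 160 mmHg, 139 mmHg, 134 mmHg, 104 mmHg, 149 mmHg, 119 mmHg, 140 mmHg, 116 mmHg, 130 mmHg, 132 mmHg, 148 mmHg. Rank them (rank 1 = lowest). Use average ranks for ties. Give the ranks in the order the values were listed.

11, 12, 7, 6, 1, 10, 3, 8, 2, 4, 5, 9

Sorted (ascending): 104, 116, 119, 130, 132, 134, 139, 140, 148, 149, 150, 160
No ties — each value takes its position as its rank.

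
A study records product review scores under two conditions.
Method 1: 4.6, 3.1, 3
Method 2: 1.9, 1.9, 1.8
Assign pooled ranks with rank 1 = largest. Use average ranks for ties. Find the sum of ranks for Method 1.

Sorted (descending): 4.6, 3.1, 3, 1.9, 1.9, 1.8
The 2 values of 1.9 occupy positions 4–5 → average rank (4+5)/2 = 4.5.
Method 1 values → pooled ranks: 4.6→1, 3.1→2, 3→3
Rank sum = 1 + 2 + 3 = 6

6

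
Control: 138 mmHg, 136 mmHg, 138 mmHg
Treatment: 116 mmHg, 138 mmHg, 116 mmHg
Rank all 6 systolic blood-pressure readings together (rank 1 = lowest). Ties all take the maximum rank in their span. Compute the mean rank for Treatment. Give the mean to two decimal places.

Sorted (ascending): 116, 116, 136, 138, 138, 138
The 2 values of 116 occupy positions 1–2 → each gets rank 2.
The 3 values of 138 occupy positions 4–6 → each gets rank 6.
Treatment values → pooled ranks: 116→2, 138→6, 116→2
Mean rank = (2 + 6 + 2) / 3 = 3.33

3.33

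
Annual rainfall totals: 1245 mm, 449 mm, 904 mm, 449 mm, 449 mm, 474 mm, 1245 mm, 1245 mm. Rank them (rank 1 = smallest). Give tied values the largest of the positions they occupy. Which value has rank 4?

474

Sorted (ascending): 449, 449, 449, 474, 904, 1245, 1245, 1245
The 3 values of 449 occupy positions 1–3 → each gets rank 3.
The 3 values of 1245 occupy positions 6–8 → each gets rank 8.
Rank 4 → value 474.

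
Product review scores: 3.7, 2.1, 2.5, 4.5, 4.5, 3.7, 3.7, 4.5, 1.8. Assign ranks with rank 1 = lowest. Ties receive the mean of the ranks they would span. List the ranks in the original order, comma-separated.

Sorted (ascending): 1.8, 2.1, 2.5, 3.7, 3.7, 3.7, 4.5, 4.5, 4.5
The 3 values of 3.7 occupy positions 4–6 → average rank 5.
The 3 values of 4.5 occupy positions 7–9 → average rank 8.

5, 2, 3, 8, 8, 5, 5, 8, 1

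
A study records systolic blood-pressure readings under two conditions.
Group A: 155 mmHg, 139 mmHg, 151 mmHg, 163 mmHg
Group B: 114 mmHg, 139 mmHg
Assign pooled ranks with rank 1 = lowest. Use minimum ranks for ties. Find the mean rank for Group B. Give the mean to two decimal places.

Sorted (ascending): 114, 139, 139, 151, 155, 163
The 2 values of 139 occupy positions 2–3 → each gets rank 2.
Group B values → pooled ranks: 114→1, 139→2
Mean rank = (1 + 2) / 2 = 1.50

1.50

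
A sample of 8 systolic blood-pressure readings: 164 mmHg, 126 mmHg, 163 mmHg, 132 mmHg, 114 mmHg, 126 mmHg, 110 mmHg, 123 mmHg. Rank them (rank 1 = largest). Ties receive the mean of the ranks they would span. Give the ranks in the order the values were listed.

1, 4.5, 2, 3, 7, 4.5, 8, 6

Sorted (descending): 164, 163, 132, 126, 126, 123, 114, 110
The 2 values of 126 occupy positions 4–5 → average rank (4+5)/2 = 4.5.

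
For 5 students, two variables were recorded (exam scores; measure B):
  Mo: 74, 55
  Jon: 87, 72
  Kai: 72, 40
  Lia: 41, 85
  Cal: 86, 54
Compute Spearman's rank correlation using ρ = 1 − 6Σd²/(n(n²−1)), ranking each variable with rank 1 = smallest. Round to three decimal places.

Ranks of variable 1: 3, 5, 2, 1, 4
Ranks of variable 2: 3, 4, 1, 5, 2
d = r₁ − r₂: 0, 1, 1, -4, 2
d²: 0, 1, 1, 16, 4; Σd² = 22
ρ = 1 − 6·22/(5·24) = 1 − 132/120 = -0.100

-0.100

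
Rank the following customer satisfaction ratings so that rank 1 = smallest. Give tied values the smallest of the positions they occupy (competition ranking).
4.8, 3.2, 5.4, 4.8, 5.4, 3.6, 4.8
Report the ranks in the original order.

3, 1, 6, 3, 6, 2, 3

Sorted (ascending): 3.2, 3.6, 4.8, 4.8, 4.8, 5.4, 5.4
The 3 values of 4.8 occupy positions 3–5 → each gets rank 3.
The 2 values of 5.4 occupy positions 6–7 → each gets rank 6.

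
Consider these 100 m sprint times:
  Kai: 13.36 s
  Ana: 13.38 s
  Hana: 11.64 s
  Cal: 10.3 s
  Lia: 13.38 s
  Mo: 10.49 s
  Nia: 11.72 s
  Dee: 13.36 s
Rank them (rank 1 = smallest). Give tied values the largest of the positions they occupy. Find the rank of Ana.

8

Sorted (ascending): 10.3, 10.49, 11.64, 11.72, 13.36, 13.36, 13.38, 13.38
The 2 values of 13.36 occupy positions 5–6 → each gets rank 6.
The 2 values of 13.38 occupy positions 7–8 → each gets rank 8.
Ana has value 13.38 s → rank 8.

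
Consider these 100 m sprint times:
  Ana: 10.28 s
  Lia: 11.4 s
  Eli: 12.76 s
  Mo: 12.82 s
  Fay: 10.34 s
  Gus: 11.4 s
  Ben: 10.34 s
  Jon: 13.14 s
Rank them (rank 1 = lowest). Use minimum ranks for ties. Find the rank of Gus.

4

Sorted (ascending): 10.28, 10.34, 10.34, 11.4, 11.4, 12.76, 12.82, 13.14
The 2 values of 10.34 occupy positions 2–3 → each gets rank 2.
The 2 values of 11.4 occupy positions 4–5 → each gets rank 4.
Gus has value 11.4 s → rank 4.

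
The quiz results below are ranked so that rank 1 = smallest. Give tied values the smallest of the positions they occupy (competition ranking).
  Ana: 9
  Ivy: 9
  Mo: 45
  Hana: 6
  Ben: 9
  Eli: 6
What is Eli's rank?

Sorted (ascending): 6, 6, 9, 9, 9, 45
The 2 values of 6 occupy positions 1–2 → each gets rank 1.
The 3 values of 9 occupy positions 3–5 → each gets rank 3.
Eli has value 6 → rank 1.

1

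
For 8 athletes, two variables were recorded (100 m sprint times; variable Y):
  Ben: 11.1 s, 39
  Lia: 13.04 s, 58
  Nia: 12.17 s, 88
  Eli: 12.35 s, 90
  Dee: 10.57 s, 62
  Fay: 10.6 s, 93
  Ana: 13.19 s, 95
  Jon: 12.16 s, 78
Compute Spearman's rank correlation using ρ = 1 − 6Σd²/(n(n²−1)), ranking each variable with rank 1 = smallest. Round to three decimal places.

Ranks of variable 1: 3, 7, 5, 6, 1, 2, 8, 4
Ranks of variable 2: 1, 2, 5, 6, 3, 7, 8, 4
d = r₁ − r₂: 2, 5, 0, 0, -2, -5, 0, 0
d²: 4, 25, 0, 0, 4, 25, 0, 0; Σd² = 58
ρ = 1 − 6·58/(8·63) = 1 − 348/504 = 0.310

0.310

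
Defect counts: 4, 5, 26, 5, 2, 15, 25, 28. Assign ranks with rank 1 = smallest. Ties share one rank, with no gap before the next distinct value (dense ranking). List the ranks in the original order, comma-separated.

2, 3, 6, 3, 1, 4, 5, 7

Sorted (ascending): 2, 4, 5, 5, 15, 25, 26, 28
The 2 values of 5 share dense rank 3.
Remaining distinct values take the next consecutive integers.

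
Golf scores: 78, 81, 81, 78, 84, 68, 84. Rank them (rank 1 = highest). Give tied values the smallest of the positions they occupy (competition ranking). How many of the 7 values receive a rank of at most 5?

6

Sorted (descending): 84, 84, 81, 81, 78, 78, 68
The 2 values of 84 occupy positions 1–2 → each gets rank 1.
The 2 values of 81 occupy positions 3–4 → each gets rank 3.
The 2 values of 78 occupy positions 5–6 → each gets rank 5.
Ranks ≤ 5: {1, 1, 3, 3, 5, 5} → 6 values.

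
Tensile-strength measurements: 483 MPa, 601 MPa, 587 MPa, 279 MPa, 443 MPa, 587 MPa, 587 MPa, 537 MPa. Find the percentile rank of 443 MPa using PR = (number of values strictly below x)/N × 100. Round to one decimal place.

N = 8.
Strictly below 443: 1. Equal to 443: 1.
PR = 1/8 × 100 = 12.5

12.5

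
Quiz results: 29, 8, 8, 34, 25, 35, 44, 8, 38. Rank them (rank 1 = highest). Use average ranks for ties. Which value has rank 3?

Sorted (descending): 44, 38, 35, 34, 29, 25, 8, 8, 8
The 3 values of 8 occupy positions 7–9 → average rank 8.
Rank 3 → value 35.

35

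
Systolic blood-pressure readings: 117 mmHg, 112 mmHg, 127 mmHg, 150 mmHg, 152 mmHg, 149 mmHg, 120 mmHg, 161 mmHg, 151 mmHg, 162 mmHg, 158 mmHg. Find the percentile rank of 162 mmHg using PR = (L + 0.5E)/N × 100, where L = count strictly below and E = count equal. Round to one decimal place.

N = 11.
Strictly below 162: 10. Equal to 162: 1.
PR = (10 + 0.5·1)/11 × 100 = 95.5

95.5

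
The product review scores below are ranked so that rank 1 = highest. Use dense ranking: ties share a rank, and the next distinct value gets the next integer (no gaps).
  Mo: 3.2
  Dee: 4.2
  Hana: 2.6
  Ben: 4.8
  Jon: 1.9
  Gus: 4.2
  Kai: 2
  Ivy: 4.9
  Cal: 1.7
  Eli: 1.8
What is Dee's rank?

3

Sorted (descending): 4.9, 4.8, 4.2, 4.2, 3.2, 2.6, 2, 1.9, 1.8, 1.7
The 2 values of 4.2 share dense rank 3.
Remaining distinct values take the next consecutive integers.
Dee has value 4.2 → rank 3.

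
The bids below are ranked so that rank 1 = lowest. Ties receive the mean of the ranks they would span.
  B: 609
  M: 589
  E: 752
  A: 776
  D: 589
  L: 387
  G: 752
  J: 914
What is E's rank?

5.5

Sorted (ascending): 387, 589, 589, 609, 752, 752, 776, 914
The 2 values of 589 occupy positions 2–3 → average rank (2+3)/2 = 2.5.
The 2 values of 752 occupy positions 5–6 → average rank (5+6)/2 = 5.5.
E has value 752 → rank 5.5.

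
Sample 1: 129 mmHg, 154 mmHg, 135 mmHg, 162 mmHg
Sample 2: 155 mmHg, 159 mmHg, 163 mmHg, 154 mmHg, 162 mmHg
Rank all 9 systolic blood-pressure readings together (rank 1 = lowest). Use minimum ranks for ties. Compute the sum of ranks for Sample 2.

30

Sorted (ascending): 129, 135, 154, 154, 155, 159, 162, 162, 163
The 2 values of 154 occupy positions 3–4 → each gets rank 3.
The 2 values of 162 occupy positions 7–8 → each gets rank 7.
Sample 2 values → pooled ranks: 155→5, 159→6, 163→9, 154→3, 162→7
Rank sum = 5 + 6 + 9 + 3 + 7 = 30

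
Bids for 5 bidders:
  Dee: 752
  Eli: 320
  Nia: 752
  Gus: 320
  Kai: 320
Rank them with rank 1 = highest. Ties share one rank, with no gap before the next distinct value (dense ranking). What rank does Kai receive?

2

Sorted (descending): 752, 752, 320, 320, 320
The 2 values of 752 share dense rank 1.
The 3 values of 320 share dense rank 2.
Kai has value 320 → rank 2.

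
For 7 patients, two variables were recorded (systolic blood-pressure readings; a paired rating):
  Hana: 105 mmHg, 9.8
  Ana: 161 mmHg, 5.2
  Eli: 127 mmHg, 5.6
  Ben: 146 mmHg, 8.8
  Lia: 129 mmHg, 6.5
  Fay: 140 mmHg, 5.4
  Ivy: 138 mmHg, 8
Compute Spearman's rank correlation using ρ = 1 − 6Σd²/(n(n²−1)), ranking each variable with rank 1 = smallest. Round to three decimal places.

Ranks of variable 1: 1, 7, 2, 6, 3, 5, 4
Ranks of variable 2: 7, 1, 3, 6, 4, 2, 5
d = r₁ − r₂: -6, 6, -1, 0, -1, 3, -1
d²: 36, 36, 1, 0, 1, 9, 1; Σd² = 84
ρ = 1 − 6·84/(7·48) = 1 − 504/336 = -0.500

-0.500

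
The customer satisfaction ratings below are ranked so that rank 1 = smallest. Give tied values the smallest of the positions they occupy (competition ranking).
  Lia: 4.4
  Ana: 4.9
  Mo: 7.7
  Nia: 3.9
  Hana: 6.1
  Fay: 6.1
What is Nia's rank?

Sorted (ascending): 3.9, 4.4, 4.9, 6.1, 6.1, 7.7
The 2 values of 6.1 occupy positions 4–5 → each gets rank 4.
Nia has value 3.9 → rank 1.

1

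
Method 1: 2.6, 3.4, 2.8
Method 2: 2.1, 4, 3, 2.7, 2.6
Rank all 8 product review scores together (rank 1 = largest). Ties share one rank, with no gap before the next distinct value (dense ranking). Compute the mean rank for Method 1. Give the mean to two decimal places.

Sorted (descending): 4, 3.4, 3, 2.8, 2.7, 2.6, 2.6, 2.1
The 2 values of 2.6 share dense rank 6.
Remaining distinct values take the next consecutive integers.
Method 1 values → pooled ranks: 2.6→6, 3.4→2, 2.8→4
Mean rank = (6 + 2 + 4) / 3 = 4.00

4.00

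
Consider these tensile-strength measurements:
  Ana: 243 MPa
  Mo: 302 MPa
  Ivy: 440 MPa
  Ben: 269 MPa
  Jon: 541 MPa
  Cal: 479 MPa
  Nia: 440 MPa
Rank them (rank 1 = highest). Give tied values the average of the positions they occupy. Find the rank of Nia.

Sorted (descending): 541, 479, 440, 440, 302, 269, 243
The 2 values of 440 occupy positions 3–4 → average rank (3+4)/2 = 3.5.
Nia has value 440 MPa → rank 3.5.

3.5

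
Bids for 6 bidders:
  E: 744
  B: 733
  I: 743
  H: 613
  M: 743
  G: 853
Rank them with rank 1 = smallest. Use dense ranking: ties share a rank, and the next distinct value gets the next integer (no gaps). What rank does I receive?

3

Sorted (ascending): 613, 733, 743, 743, 744, 853
The 2 values of 743 share dense rank 3.
Remaining distinct values take the next consecutive integers.
I has value 743 → rank 3.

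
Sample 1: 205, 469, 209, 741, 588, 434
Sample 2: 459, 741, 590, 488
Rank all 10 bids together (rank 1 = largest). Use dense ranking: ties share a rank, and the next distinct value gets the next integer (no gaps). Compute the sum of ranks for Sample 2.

Sorted (descending): 741, 741, 590, 588, 488, 469, 459, 434, 209, 205
The 2 values of 741 share dense rank 1.
Remaining distinct values take the next consecutive integers.
Sample 2 values → pooled ranks: 459→6, 741→1, 590→2, 488→4
Rank sum = 6 + 1 + 2 + 4 = 13

13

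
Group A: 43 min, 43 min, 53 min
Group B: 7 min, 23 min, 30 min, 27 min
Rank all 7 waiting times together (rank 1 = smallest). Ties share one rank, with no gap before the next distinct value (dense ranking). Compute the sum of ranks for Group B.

10

Sorted (ascending): 7, 23, 27, 30, 43, 43, 53
The 2 values of 43 share dense rank 5.
Remaining distinct values take the next consecutive integers.
Group B values → pooled ranks: 7→1, 23→2, 30→4, 27→3
Rank sum = 1 + 2 + 4 + 3 = 10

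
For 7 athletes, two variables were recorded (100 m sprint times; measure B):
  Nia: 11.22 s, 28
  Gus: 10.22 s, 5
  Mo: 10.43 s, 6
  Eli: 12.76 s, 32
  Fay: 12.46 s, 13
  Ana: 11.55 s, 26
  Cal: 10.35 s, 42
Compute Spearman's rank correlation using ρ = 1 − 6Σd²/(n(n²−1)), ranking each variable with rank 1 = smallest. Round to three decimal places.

Ranks of variable 1: 4, 1, 3, 7, 6, 5, 2
Ranks of variable 2: 5, 1, 2, 6, 3, 4, 7
d = r₁ − r₂: -1, 0, 1, 1, 3, 1, -5
d²: 1, 0, 1, 1, 9, 1, 25; Σd² = 38
ρ = 1 − 6·38/(7·48) = 1 − 228/336 = 0.321

0.321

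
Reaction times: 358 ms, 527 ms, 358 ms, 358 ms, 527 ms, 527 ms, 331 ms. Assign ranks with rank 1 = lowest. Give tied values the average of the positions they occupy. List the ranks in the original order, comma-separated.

3, 6, 3, 3, 6, 6, 1

Sorted (ascending): 331, 358, 358, 358, 527, 527, 527
The 3 values of 358 occupy positions 2–4 → average rank 3.
The 3 values of 527 occupy positions 5–7 → average rank 6.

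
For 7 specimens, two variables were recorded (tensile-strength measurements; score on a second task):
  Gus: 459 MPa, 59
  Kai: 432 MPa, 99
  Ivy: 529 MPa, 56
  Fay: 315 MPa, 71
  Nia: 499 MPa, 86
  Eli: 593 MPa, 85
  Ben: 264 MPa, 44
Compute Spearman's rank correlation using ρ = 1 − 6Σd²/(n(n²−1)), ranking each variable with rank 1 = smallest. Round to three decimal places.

0.250

Ranks of variable 1: 4, 3, 6, 2, 5, 7, 1
Ranks of variable 2: 3, 7, 2, 4, 6, 5, 1
d = r₁ − r₂: 1, -4, 4, -2, -1, 2, 0
d²: 1, 16, 16, 4, 1, 4, 0; Σd² = 42
ρ = 1 − 6·42/(7·48) = 1 − 252/336 = 0.250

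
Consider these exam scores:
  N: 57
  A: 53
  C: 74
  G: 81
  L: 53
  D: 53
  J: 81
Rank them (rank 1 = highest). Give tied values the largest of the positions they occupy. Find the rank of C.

Sorted (descending): 81, 81, 74, 57, 53, 53, 53
The 2 values of 81 occupy positions 1–2 → each gets rank 2.
The 3 values of 53 occupy positions 5–7 → each gets rank 7.
C has value 74 → rank 3.

3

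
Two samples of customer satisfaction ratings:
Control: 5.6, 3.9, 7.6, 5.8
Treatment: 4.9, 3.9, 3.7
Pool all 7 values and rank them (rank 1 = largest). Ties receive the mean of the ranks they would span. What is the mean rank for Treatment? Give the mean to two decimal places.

5.50

Sorted (descending): 7.6, 5.8, 5.6, 4.9, 3.9, 3.9, 3.7
The 2 values of 3.9 occupy positions 5–6 → average rank (5+6)/2 = 5.5.
Treatment values → pooled ranks: 4.9→4, 3.9→5.5, 3.7→7
Mean rank = (4 + 5.5 + 7) / 3 = 5.50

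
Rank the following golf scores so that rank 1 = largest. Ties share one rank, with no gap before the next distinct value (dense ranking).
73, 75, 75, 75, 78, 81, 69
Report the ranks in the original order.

Sorted (descending): 81, 78, 75, 75, 75, 73, 69
The 3 values of 75 share dense rank 3.
Remaining distinct values take the next consecutive integers.

4, 3, 3, 3, 2, 1, 5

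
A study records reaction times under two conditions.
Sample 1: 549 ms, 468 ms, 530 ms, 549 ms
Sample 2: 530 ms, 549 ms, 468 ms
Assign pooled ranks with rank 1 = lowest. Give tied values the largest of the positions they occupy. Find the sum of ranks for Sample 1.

Sorted (ascending): 468, 468, 530, 530, 549, 549, 549
The 2 values of 468 occupy positions 1–2 → each gets rank 2.
The 2 values of 530 occupy positions 3–4 → each gets rank 4.
The 3 values of 549 occupy positions 5–7 → each gets rank 7.
Sample 1 values → pooled ranks: 549→7, 468→2, 530→4, 549→7
Rank sum = 7 + 2 + 4 + 7 = 20

20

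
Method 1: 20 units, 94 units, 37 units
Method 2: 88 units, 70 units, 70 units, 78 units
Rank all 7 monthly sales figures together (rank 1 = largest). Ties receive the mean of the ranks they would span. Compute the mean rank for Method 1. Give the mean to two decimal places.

4.67

Sorted (descending): 94, 88, 78, 70, 70, 37, 20
The 2 values of 70 occupy positions 4–5 → average rank (4+5)/2 = 4.5.
Method 1 values → pooled ranks: 20→7, 94→1, 37→6
Mean rank = (7 + 1 + 6) / 3 = 4.67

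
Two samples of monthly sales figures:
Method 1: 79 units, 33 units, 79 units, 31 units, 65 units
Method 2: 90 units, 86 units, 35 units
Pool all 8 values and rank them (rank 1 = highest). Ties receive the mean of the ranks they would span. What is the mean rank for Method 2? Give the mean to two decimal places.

Sorted (descending): 90, 86, 79, 79, 65, 35, 33, 31
The 2 values of 79 occupy positions 3–4 → average rank (3+4)/2 = 3.5.
Method 2 values → pooled ranks: 90→1, 86→2, 35→6
Mean rank = (1 + 2 + 6) / 3 = 3.00

3.00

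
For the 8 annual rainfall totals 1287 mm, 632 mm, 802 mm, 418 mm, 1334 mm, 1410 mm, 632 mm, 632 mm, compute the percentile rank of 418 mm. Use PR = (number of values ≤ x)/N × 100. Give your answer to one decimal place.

12.5

N = 8.
Strictly below 418: 0. Equal to 418: 1.
PR = 1/8 × 100 = 12.5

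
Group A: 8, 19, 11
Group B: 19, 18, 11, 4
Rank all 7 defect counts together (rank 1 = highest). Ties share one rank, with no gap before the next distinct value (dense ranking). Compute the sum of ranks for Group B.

Sorted (descending): 19, 19, 18, 11, 11, 8, 4
The 2 values of 19 share dense rank 1.
The 2 values of 11 share dense rank 3.
Remaining distinct values take the next consecutive integers.
Group B values → pooled ranks: 19→1, 18→2, 11→3, 4→5
Rank sum = 1 + 2 + 3 + 5 = 11

11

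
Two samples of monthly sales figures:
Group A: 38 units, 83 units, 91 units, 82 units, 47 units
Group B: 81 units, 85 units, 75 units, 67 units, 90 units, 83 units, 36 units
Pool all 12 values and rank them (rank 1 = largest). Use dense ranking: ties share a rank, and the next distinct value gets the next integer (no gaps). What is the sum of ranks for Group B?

41

Sorted (descending): 91, 90, 85, 83, 83, 82, 81, 75, 67, 47, 38, 36
The 2 values of 83 share dense rank 4.
Remaining distinct values take the next consecutive integers.
Group B values → pooled ranks: 81→6, 85→3, 75→7, 67→8, 90→2, 83→4, 36→11
Rank sum = 6 + 3 + 7 + 8 + 2 + 4 + 11 = 41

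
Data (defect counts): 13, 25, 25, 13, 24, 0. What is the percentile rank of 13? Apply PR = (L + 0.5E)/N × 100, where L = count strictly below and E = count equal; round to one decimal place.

33.3

N = 6.
Strictly below 13: 1. Equal to 13: 2.
PR = (1 + 0.5·2)/6 × 100 = 33.3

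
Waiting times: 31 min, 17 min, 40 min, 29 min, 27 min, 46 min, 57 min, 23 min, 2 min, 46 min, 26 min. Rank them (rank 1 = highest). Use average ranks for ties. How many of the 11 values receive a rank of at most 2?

1

Sorted (descending): 57, 46, 46, 40, 31, 29, 27, 26, 23, 17, 2
The 2 values of 46 occupy positions 2–3 → average rank (2+3)/2 = 2.5.
Ranks ≤ 2: {1} → 1 value.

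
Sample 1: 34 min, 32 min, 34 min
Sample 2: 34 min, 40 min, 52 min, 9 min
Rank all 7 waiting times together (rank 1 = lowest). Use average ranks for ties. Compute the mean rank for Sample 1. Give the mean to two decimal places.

3.33

Sorted (ascending): 9, 32, 34, 34, 34, 40, 52
The 3 values of 34 occupy positions 3–5 → average rank 4.
Sample 1 values → pooled ranks: 34→4, 32→2, 34→4
Mean rank = (4 + 2 + 4) / 3 = 3.33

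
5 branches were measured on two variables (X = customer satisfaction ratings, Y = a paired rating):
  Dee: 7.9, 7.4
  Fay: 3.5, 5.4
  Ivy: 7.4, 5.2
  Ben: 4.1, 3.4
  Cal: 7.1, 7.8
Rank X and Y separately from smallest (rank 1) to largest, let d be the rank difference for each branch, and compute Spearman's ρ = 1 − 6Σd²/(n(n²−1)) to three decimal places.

Ranks of variable 1: 5, 1, 4, 2, 3
Ranks of variable 2: 4, 3, 2, 1, 5
d = r₁ − r₂: 1, -2, 2, 1, -2
d²: 1, 4, 4, 1, 4; Σd² = 14
ρ = 1 − 6·14/(5·24) = 1 − 84/120 = 0.300

0.300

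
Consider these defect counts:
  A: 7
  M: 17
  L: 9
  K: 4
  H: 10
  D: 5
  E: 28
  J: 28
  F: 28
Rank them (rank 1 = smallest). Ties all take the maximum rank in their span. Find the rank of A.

Sorted (ascending): 4, 5, 7, 9, 10, 17, 28, 28, 28
The 3 values of 28 occupy positions 7–9 → each gets rank 9.
A has value 7 → rank 3.

3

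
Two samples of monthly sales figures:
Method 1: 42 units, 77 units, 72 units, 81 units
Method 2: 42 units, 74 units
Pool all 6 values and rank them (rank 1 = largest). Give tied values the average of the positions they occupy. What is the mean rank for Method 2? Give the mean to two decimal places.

Sorted (descending): 81, 77, 74, 72, 42, 42
The 2 values of 42 occupy positions 5–6 → average rank (5+6)/2 = 5.5.
Method 2 values → pooled ranks: 42→5.5, 74→3
Mean rank = (5.5 + 3) / 2 = 4.25

4.25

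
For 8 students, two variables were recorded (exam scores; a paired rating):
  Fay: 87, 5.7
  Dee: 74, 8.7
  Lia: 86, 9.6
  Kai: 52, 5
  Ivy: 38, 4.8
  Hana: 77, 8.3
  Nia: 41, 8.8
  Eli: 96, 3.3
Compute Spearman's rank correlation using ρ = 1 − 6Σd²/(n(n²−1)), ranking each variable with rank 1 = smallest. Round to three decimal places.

-0.095

Ranks of variable 1: 7, 4, 6, 3, 1, 5, 2, 8
Ranks of variable 2: 4, 6, 8, 3, 2, 5, 7, 1
d = r₁ − r₂: 3, -2, -2, 0, -1, 0, -5, 7
d²: 9, 4, 4, 0, 1, 0, 25, 49; Σd² = 92
ρ = 1 − 6·92/(8·63) = 1 − 552/504 = -0.095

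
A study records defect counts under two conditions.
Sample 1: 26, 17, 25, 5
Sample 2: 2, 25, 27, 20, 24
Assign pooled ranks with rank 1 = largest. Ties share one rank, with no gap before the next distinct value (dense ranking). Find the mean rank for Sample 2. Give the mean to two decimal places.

4.20

Sorted (descending): 27, 26, 25, 25, 24, 20, 17, 5, 2
The 2 values of 25 share dense rank 3.
Remaining distinct values take the next consecutive integers.
Sample 2 values → pooled ranks: 2→8, 25→3, 27→1, 20→5, 24→4
Mean rank = (8 + 3 + 1 + 5 + 4) / 5 = 4.20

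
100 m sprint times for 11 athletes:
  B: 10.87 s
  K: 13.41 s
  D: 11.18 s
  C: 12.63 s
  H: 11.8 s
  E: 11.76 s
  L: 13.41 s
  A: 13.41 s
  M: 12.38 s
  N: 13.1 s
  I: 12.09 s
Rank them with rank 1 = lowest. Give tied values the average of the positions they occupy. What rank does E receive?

Sorted (ascending): 10.87, 11.18, 11.76, 11.8, 12.09, 12.38, 12.63, 13.1, 13.41, 13.41, 13.41
The 3 values of 13.41 occupy positions 9–11 → average rank 10.
E has value 11.76 s → rank 3.

3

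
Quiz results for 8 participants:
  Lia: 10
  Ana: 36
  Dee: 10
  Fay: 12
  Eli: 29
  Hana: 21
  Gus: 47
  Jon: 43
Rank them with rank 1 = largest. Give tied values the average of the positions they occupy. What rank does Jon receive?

2

Sorted (descending): 47, 43, 36, 29, 21, 12, 10, 10
The 2 values of 10 occupy positions 7–8 → average rank (7+8)/2 = 7.5.
Jon has value 43 → rank 2.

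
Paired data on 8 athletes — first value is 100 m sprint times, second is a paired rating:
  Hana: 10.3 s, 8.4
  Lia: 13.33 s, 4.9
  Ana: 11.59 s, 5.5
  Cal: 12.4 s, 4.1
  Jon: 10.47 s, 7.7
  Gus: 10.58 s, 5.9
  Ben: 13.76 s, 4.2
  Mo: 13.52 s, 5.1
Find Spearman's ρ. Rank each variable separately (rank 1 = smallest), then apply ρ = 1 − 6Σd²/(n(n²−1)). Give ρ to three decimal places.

-0.833

Ranks of variable 1: 1, 6, 4, 5, 2, 3, 8, 7
Ranks of variable 2: 8, 3, 5, 1, 7, 6, 2, 4
d = r₁ − r₂: -7, 3, -1, 4, -5, -3, 6, 3
d²: 49, 9, 1, 16, 25, 9, 36, 9; Σd² = 154
ρ = 1 − 6·154/(8·63) = 1 − 924/504 = -0.833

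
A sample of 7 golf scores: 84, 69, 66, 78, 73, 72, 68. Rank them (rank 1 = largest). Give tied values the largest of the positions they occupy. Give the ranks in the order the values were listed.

1, 5, 7, 2, 3, 4, 6

Sorted (descending): 84, 78, 73, 72, 69, 68, 66
No ties — each value takes its position as its rank.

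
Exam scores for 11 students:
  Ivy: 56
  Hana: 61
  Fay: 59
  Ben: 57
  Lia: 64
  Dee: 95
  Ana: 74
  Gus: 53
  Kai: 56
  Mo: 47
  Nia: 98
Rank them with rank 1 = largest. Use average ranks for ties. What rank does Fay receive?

6

Sorted (descending): 98, 95, 74, 64, 61, 59, 57, 56, 56, 53, 47
The 2 values of 56 occupy positions 8–9 → average rank (8+9)/2 = 8.5.
Fay has value 59 → rank 6.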